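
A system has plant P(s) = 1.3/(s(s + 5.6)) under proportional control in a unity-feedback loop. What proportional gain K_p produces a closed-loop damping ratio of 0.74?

K_p = 11

Closed-loop characteristic equation: s² + 5.6s + K_p·1.3 = 0.
So ω_n = √(1.3K_p) and 2ζω_n = 5.6, giving ζ = 5.6/(2√(1.3K_p)).
Setting ζ = 0.74: √(1.3K_p) = 5.6/(2·0.74) = 3.784, so K_p = 14.32/1.3 = 11.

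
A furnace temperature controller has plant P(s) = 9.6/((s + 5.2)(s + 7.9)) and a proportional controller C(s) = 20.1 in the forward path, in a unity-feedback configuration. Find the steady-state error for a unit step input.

0.176

The loop is type 0. Static position error constant K_pos = C(0)·P(0) = 20.1·0.2337 = 4.697.
Steady-state error to a unit step: e_ss = 1/(1+K_pos) = 1/5.697 = 0.176.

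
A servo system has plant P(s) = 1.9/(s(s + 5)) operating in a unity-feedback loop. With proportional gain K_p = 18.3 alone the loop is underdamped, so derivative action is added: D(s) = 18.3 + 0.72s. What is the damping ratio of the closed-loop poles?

ζ = 0.54

Forward path: (18.3 + 0.72s)·1.9/(s(s+5)). The closed-loop characteristic equation is s² + (5 + 1.9·0.72)s + 1.9·18.3 = 0.
That is s² + 6.368s + 34.77 = 0, so ω_n = 5.897 rad/s and ζ = 6.368/(2·5.897) = 0.54.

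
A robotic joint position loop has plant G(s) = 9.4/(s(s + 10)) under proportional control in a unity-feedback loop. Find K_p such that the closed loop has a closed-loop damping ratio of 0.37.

K_p = 19.4

Closed-loop characteristic equation: s² + 10s + K_p·9.4 = 0.
So ω_n = √(9.4K_p) and 2ζω_n = 10, giving ζ = 10/(2√(9.4K_p)).
Setting ζ = 0.37: √(9.4K_p) = 10/(2·0.37) = 13.51, so K_p = 182.6/9.4 = 19.4.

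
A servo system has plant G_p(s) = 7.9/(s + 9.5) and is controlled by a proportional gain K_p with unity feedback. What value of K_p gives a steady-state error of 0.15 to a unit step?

K_p = 6.81

For a type-0 loop with proportional control, e_ss = 1/(1 + K_p·G_p(0)).
G_p(0) = 0.8316. Require 1/(1 + K_p·0.8316) = 0.15, so 1 + 0.8316·K_p = 6.667.
K_p = (6.667 − 1)/0.8316 = 6.81.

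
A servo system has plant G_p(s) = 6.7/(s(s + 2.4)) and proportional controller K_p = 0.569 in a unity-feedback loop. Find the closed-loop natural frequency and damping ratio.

ω_n = 1.95 rad/s, ζ = 0.615

The closed-loop denominator is s(s+2.4) + 0.569·6.7 = s² + 2.4s + 3.812.
So ω_n² = 3.812 ⇒ ω_n = 1.953 rad/s, and ζ = 2.4/(2ω_n) = 0.615.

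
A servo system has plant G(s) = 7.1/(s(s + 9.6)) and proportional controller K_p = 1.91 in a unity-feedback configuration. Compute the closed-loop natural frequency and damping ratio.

1 + K_p·G(s) = 0 gives s² + 9.6s + 13.56 = 0.
Matching s² + 2ζω_n s + ω_n²: ω_n = √13.56 = 3.683 rad/s and 2ζω_n = 9.6, so ζ = 9.6/(2·3.683) = 1.3.

ω_n = 3.68 rad/s, ζ = 1.3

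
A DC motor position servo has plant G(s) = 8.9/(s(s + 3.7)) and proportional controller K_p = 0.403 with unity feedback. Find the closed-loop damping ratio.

1 + K_p·G(s) = 0 gives s² + 3.7s + 3.587 = 0.
Matching s² + 2ζω_n s + ω_n²: ω_n = √3.587 = 1.894 rad/s and 2ζω_n = 3.7, so ζ = 3.7/(2·1.894) = 0.977.

ζ = 0.977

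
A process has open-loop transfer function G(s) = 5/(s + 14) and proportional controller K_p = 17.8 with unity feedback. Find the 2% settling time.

T_s ≈ 0.0388 s

Closed-loop transfer function: T(s) = K_p·G(s)/(1 + K_p·G(s)) = 89/(s + 14 + 89) = 89/(s + 103).
Time constant τ = 1/103 = 0.009709 s, so the 2% settling time is about 4τ = 0.0388 s.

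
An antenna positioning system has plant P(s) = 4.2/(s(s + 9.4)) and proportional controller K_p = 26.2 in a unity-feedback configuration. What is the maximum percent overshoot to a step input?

20.7%

Closed-loop characteristic equation: s² + 9.4s + 110 = 0, so ω_n = 10.49 rad/s and ζ = 9.4/(2·10.49) = 0.448.
%OS = 100·exp(−πζ/√(1−ζ²)) = 100·exp(−π·0.448/√0.7993) = 20.7%.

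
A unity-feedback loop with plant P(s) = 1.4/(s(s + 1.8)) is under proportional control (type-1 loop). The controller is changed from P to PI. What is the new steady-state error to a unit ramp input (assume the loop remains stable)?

0

The integrator raises the loop to type 2, so K_v → ∞ and e_ss to a ramp is zero.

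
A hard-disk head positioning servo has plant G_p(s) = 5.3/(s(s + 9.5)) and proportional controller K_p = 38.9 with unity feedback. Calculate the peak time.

T_p = 0.232 s

The closed-loop denominator s² + 9.5s + 206.2 gives ω_n = √206.2 = 14.36 and ζ = 9.5/(2ω_n) = 0.3308.
Damped frequency ω_d = ω_n√(1−ζ²) = 13.55 rad/s, so peak time T_p = π/ω_d = 0.232 s.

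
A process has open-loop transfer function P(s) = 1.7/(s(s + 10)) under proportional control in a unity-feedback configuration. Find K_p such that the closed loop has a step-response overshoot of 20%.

K_p = 70.7

From %OS = 100·exp(−πζ/√(1−ζ²)) = 20%, ζ = −ln(0.2)/√(π²+ln²(0.2)) = 0.4559.
Characteristic equation s² + 10s + 1.7K_p = 0 gives ζ = 10/(2√(1.7K_p)).
Setting ζ = 0.4559: √(1.7K_p) = 10/(2·0.4559) = 10.97, so K_p = 120.3/1.7 = 70.7.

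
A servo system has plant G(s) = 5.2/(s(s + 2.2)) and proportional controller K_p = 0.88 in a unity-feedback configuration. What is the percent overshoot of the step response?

15.2%

The closed-loop denominator s² + 2.2s + 4.576 gives ω_n = √4.576 = 2.139 and ζ = 2.2/(2ω_n) = 0.5142.
%OS = 100·exp(−πζ/√(1−ζ²)) = 100·exp(−π·0.5142/√0.7356) = 15.2%.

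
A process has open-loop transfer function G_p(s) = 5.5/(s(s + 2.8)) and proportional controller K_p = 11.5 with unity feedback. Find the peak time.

T_p = 0.401 s

From 1 + K_pG_p(s) = 0: s² + 2.8s + 63.25 = 0 ⇒ ω_n = 7.953, ζ = 0.176.
Damped frequency ω_d = ω_n√(1−ζ²) = 7.829 rad/s, so peak time T_p = π/ω_d = 0.401 s.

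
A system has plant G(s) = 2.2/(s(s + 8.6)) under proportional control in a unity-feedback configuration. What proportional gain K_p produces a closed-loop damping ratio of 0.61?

Closed-loop characteristic equation: s² + 8.6s + K_p·2.2 = 0.
So ω_n = √(2.2K_p) and 2ζω_n = 8.6, giving ζ = 8.6/(2√(2.2K_p)).
Setting ζ = 0.61: √(2.2K_p) = 8.6/(2·0.61) = 7.049, so K_p = 49.69/2.2 = 22.6.

K_p = 22.6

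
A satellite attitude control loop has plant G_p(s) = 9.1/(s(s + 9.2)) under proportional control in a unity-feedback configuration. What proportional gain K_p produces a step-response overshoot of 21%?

From %OS = 100·exp(−πζ/√(1−ζ²)) = 21%, ζ = −ln(0.21)/√(π²+ln²(0.21)) = 0.4449.
Characteristic equation s² + 9.2s + 9.1K_p = 0 gives ζ = 9.2/(2√(9.1K_p)).
Setting ζ = 0.4449: √(9.1K_p) = 9.2/(2·0.4449) = 10.34, so K_p = 106.9/9.1 = 11.7.

K_p = 11.7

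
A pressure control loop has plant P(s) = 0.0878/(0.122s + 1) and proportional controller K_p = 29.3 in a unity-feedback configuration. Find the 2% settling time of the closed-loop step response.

T_s ≈ 0.137 s

Closed loop: T(s) = K_p·P/(1+K_p·P) = 2.573/(0.122s + 1 + 2.573), with pole at s = −(1 + 2.573)/0.122 = −29.28.
τ = 1/29.28 = 0.03415 s, so 2% settling time ≈ 4τ = 0.137 s.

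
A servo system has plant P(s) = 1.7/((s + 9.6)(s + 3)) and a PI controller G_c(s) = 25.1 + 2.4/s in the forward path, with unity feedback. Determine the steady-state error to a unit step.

The open loop G_c(s)P(s) has a pole at the origin (type 1), so the static position error constant is infinite and e_ss = 1/(1+∞) = 0.

0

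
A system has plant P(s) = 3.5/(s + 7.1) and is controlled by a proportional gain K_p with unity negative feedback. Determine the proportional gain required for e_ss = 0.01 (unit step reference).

Steady-state error for a unit step on this type-0 loop is 1/(1 + K_p·P(0)).
P(0) = 0.493. Require 1/(1 + K_p·0.493) = 0.01, so 1 + 0.493·K_p = 100.
K_p = (100 − 1)/0.493 = 201.

K_p = 201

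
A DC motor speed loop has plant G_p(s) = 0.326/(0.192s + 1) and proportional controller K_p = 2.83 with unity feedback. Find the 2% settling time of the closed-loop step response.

T_s ≈ 0.399 s

Closed loop: T(s) = K_p·G_p/(1+K_p·G_p) = 0.9226/(0.192s + 1 + 0.9226), with pole at s = −(1 + 0.9226)/0.192 = −10.01.
τ = 1/10.01 = 0.09987 s, so 2% settling time ≈ 4τ = 0.399 s.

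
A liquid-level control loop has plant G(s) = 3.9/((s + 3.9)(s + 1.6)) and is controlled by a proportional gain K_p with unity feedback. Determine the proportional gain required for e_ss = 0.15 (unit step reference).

Steady-state error for a unit step on this type-0 loop is 1/(1 + K_p·G(0)).
G(0) = 0.625. Require 1/(1 + K_p·0.625) = 0.15, so 1 + 0.625·K_p = 6.667.
K_p = (6.667 − 1)/0.625 = 9.07.

K_p = 9.07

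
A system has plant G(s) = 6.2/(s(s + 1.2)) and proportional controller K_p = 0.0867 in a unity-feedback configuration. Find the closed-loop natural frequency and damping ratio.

1 + K_p·G(s) = 0 gives s² + 1.2s + 0.5375 = 0.
Matching s² + 2ζω_n s + ω_n²: ω_n = √0.5375 = 0.7332 rad/s and 2ζω_n = 1.2, so ζ = 1.2/(2·0.7332) = 0.818.

ω_n = 0.733 rad/s, ζ = 0.818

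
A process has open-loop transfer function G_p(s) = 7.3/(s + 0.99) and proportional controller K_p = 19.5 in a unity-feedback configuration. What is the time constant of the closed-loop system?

Closed-loop transfer function: T(s) = K_p·G_p(s)/(1 + K_p·G_p(s)) = 142.3/(s + 0.99 + 142.3) = 142.3/(s + 143.3).
Time constant τ = 1/143.3 = 0.00698 s.

τ = 0.00698 s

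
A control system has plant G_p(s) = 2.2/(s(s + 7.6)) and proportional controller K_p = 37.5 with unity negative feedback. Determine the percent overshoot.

23.5%

The closed-loop denominator s² + 7.6s + 82.5 gives ω_n = √82.5 = 9.083 and ζ = 7.6/(2ω_n) = 0.4184.
%OS = 100·exp(−πζ/√(1−ζ²)) = 100·exp(−π·0.4184/√0.825) = 23.5%.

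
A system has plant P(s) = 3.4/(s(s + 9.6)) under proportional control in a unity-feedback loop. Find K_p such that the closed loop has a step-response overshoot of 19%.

K_p = 31

From %OS = 100·exp(−πζ/√(1−ζ²)) = 19%, ζ = −ln(0.19)/√(π²+ln²(0.19)) = 0.4673.
Characteristic equation s² + 9.6s + 3.4K_p = 0 gives ζ = 9.6/(2√(3.4K_p)).
Setting ζ = 0.4673: √(3.4K_p) = 9.6/(2·0.4673) = 10.27, so K_p = 105.5/3.4 = 31.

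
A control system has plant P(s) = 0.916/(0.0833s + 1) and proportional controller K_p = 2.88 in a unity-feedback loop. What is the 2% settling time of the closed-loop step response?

T_s ≈ 0.0916 s

Closed loop: T(s) = K_p·P/(1+K_p·P) = 2.638/(0.0833s + 1 + 2.638), with pole at s = −(1 + 2.638)/0.0833 = −43.67.
τ = 1/43.67 = 0.0229 s, so 2% settling time ≈ 4τ = 0.0916 s.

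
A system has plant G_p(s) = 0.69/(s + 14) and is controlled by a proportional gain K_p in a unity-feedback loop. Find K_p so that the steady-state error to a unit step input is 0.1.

K_p = 183

Steady-state error for a unit step on this type-0 loop is 1/(1 + K_p·G_p(0)).
G_p(0) = 0.04929. Require 1/(1 + K_p·0.04929) = 0.1, so 1 + 0.04929·K_p = 10.
K_p = (10 − 1)/0.04929 = 183.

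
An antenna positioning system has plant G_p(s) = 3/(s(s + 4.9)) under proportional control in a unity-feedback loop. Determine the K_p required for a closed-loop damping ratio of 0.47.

K_p = 9.06

Closed-loop characteristic equation: s² + 4.9s + K_p·3 = 0.
So ω_n = √(3K_p) and 2ζω_n = 4.9, giving ζ = 4.9/(2√(3K_p)).
Setting ζ = 0.47: √(3K_p) = 4.9/(2·0.47) = 5.213, so K_p = 27.17/3 = 9.06.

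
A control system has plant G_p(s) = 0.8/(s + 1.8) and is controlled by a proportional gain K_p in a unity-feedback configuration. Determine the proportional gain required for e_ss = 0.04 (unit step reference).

K_p = 54

For a type-0 loop with proportional control, e_ss = 1/(1 + K_p·G_p(0)).
G_p(0) = 0.4444. Require 1/(1 + K_p·0.4444) = 0.04, so 1 + 0.4444·K_p = 25.
K_p = (25 − 1)/0.4444 = 54.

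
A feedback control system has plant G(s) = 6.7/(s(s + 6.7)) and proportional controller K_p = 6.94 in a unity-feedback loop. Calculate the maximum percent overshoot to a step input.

The closed-loop denominator s² + 6.7s + 46.5 gives ω_n = √46.5 = 6.819 and ζ = 6.7/(2ω_n) = 0.4913.
%OS = 100·exp(−πζ/√(1−ζ²)) = 100·exp(−π·0.4913/√0.7586) = 17%.

17%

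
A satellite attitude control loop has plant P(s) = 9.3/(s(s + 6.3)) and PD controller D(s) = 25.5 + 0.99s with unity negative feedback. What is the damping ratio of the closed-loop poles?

Forward path: (25.5 + 0.99s)·9.3/(s(s+6.3)). The closed-loop characteristic equation is s² + (6.3 + 9.3·0.99)s + 9.3·25.5 = 0.
That is s² + 15.51s + 237.2 = 0, so ω_n = 15.4 rad/s and ζ = 15.51/(2·15.4) = 0.5035.

ζ = 0.503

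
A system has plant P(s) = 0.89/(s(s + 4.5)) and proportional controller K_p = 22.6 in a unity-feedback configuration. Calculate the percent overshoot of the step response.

16.2%

From 1 + K_pP(s) = 0: s² + 4.5s + 20.11 = 0 ⇒ ω_n = 4.485, ζ = 0.5017.
%OS = 100·exp(−πζ/√(1−ζ²)) = 100·exp(−π·0.5017/√0.7483) = 16.2%.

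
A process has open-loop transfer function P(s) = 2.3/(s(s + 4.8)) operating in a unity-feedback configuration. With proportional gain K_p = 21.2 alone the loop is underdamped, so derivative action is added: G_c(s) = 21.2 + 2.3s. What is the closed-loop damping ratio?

ζ = 0.722

Forward path: (21.2 + 2.3s)·2.3/(s(s+4.8)). The closed-loop characteristic equation is s² + (4.8 + 2.3·2.3)s + 2.3·21.2 = 0.
That is s² + 10.09s + 48.76 = 0, so ω_n = 6.983 rad/s and ζ = 10.09/(2·6.983) = 0.7225.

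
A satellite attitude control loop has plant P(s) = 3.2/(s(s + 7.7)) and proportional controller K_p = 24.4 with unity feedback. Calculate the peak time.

T_p = 0.395 s

Closed-loop characteristic equation: s² + 7.7s + 78.08 = 0, so ω_n = 8.836 rad/s and ζ = 7.7/(2·8.836) = 0.4357.
Damped frequency ω_d = ω_n√(1−ζ²) = 7.953 rad/s, so peak time T_p = π/ω_d = 0.395 s.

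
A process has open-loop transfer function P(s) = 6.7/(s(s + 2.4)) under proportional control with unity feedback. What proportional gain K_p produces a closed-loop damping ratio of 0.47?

Closed-loop characteristic equation: s² + 2.4s + K_p·6.7 = 0.
So ω_n = √(6.7K_p) and 2ζω_n = 2.4, giving ζ = 2.4/(2√(6.7K_p)).
Setting ζ = 0.47: √(6.7K_p) = 2.4/(2·0.47) = 2.553, so K_p = 6.519/6.7 = 0.973.

K_p = 0.973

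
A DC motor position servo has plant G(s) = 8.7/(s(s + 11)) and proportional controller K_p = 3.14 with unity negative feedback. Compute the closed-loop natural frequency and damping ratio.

With unity feedback the closed-loop characteristic equation is s² + 11s + 3.14·8.7 = s² + 11s + 27.32 = 0.
So ω_n² = 27.32 ⇒ ω_n = 5.227 rad/s, and ζ = 11/(2ω_n) = 1.05.

ω_n = 5.23 rad/s, ζ = 1.05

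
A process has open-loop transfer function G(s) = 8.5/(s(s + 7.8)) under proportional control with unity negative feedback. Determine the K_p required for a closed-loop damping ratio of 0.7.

K_p = 3.65

Closed-loop characteristic equation: s² + 7.8s + K_p·8.5 = 0.
So ω_n = √(8.5K_p) and 2ζω_n = 7.8, giving ζ = 7.8/(2√(8.5K_p)).
Setting ζ = 0.7: √(8.5K_p) = 7.8/(2·0.7) = 5.571, so K_p = 31.04/8.5 = 3.65.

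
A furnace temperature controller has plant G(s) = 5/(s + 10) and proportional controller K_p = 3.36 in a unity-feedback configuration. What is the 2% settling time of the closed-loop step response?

T_s ≈ 0.149 s

Closed-loop transfer function: T(s) = K_p·G(s)/(1 + K_p·G(s)) = 16.8/(s + 10 + 16.8) = 16.8/(s + 26.8).
Time constant τ = 1/26.8 = 0.03731 s, so the 2% settling time is about 4τ = 0.149 s.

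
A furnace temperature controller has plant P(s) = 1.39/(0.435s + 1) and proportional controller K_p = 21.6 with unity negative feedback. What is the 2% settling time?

T_s ≈ 0.0561 s

Closed loop: T(s) = K_p·P/(1+K_p·P) = 30.02/(0.435s + 1 + 30.02), with pole at s = −(1 + 30.02)/0.435 = −71.32.
τ = 1/71.32 = 0.01402 s, so 2% settling time ≈ 4τ = 0.0561 s.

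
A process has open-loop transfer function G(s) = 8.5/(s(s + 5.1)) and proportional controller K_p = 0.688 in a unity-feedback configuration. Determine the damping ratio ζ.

1 + K_p·G(s) = 0 gives s² + 5.1s + 5.848 = 0.
So ω_n² = 5.848 ⇒ ω_n = 2.418 rad/s, and ζ = 5.1/(2ω_n) = 1.05.

ζ = 1.05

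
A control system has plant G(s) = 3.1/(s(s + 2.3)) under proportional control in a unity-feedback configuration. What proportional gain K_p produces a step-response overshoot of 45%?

From %OS = 100·exp(−πζ/√(1−ζ²)) = 45%, ζ = −ln(0.45)/√(π²+ln²(0.45)) = 0.2463.
Characteristic equation s² + 2.3s + 3.1K_p = 0 gives ζ = 2.3/(2√(3.1K_p)).
Setting ζ = 0.2463: √(3.1K_p) = 2.3/(2·0.2463) = 4.668, so K_p = 21.79/3.1 = 7.03.

K_p = 7.03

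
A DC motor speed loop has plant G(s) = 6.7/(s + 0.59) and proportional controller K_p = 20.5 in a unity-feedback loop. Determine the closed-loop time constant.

Closed-loop transfer function: T(s) = K_p·G(s)/(1 + K_p·G(s)) = 137.3/(s + 0.59 + 137.3) = 137.3/(s + 137.9).
Time constant τ = 1/137.9 = 0.00725 s.

τ = 0.00725 s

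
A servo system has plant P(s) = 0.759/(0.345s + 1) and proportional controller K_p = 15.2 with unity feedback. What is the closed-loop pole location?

s = -36.34

Closed loop: T(s) = K_p·P/(1+K_p·P) = 11.54/(0.345s + 1 + 11.54), with pole at s = −(1 + 11.54)/0.345 = −36.34.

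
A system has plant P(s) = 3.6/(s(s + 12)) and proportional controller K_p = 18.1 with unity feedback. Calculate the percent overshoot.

Closed-loop characteristic equation: s² + 12s + 65.16 = 0, so ω_n = 8.072 rad/s and ζ = 12/(2·8.072) = 0.7433.
%OS = 100·exp(−πζ/√(1−ζ²)) = 100·exp(−π·0.7433/√0.4475) = 3.05%.

3.05%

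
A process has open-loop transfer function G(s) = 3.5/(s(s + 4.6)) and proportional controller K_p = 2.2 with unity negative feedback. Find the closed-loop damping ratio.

With unity feedback the closed-loop characteristic equation is s² + 4.6s + 2.2·3.5 = s² + 4.6s + 7.7 = 0.
Matching s² + 2ζω_n s + ω_n²: ω_n = √7.7 = 2.775 rad/s and 2ζω_n = 4.6, so ζ = 4.6/(2·2.775) = 0.829.

ζ = 0.829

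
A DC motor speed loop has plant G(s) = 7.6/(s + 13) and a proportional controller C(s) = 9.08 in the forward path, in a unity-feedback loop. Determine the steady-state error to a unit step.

0.159

The loop is type 0. Static position error constant K_pos = C(0)·G(0) = 9.08·0.5846 = 5.308.
Steady-state error to a unit step: e_ss = 1/(1+K_pos) = 1/6.308 = 0.159.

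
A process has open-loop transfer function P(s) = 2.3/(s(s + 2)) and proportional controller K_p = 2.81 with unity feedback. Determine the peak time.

Closed-loop characteristic equation: s² + 2s + 6.463 = 0, so ω_n = 2.542 rad/s and ζ = 2/(2·2.542) = 0.3934.
Damped frequency ω_d = ω_n√(1−ζ²) = 2.337 rad/s, so peak time T_p = π/ω_d = 1.34 s.

T_p = 1.34 s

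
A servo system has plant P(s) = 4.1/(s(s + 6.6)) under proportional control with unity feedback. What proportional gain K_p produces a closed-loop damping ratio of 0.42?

K_p = 15.1

Closed-loop characteristic equation: s² + 6.6s + K_p·4.1 = 0.
So ω_n = √(4.1K_p) and 2ζω_n = 6.6, giving ζ = 6.6/(2√(4.1K_p)).
Setting ζ = 0.42: √(4.1K_p) = 6.6/(2·0.42) = 7.857, so K_p = 61.73/4.1 = 15.1.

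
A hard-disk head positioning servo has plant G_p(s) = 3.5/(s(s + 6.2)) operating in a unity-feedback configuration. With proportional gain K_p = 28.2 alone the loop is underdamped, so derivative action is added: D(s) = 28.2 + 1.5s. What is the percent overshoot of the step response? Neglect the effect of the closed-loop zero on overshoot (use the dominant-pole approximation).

Forward path: (28.2 + 1.5s)·3.5/(s(s+6.2)). The closed-loop characteristic equation is s² + (6.2 + 3.5·1.5)s + 3.5·28.2 = 0.
That is s² + 11.45s + 98.7 = 0, so ω_n = 9.935 rad/s and ζ = 11.45/(2·9.935) = 0.5763.
%OS = 100·exp(−πζ/√(1−ζ²)) = 10.9%.

10.9%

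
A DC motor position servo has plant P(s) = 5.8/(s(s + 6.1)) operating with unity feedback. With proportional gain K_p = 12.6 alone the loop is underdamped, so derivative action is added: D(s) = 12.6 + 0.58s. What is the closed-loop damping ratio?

ζ = 0.554

Forward path: (12.6 + 0.58s)·5.8/(s(s+6.1)). The closed-loop characteristic equation is s² + (6.1 + 5.8·0.58)s + 5.8·12.6 = 0.
That is s² + 9.464s + 73.08 = 0, so ω_n = 8.549 rad/s and ζ = 9.464/(2·8.549) = 0.5535.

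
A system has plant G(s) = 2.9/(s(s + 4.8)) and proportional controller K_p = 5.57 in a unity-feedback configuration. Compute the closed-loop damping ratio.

1 + K_p·G(s) = 0 gives s² + 4.8s + 16.15 = 0.
So ω_n² = 16.15 ⇒ ω_n = 4.019 rad/s, and ζ = 4.8/(2ω_n) = 0.597.

ζ = 0.597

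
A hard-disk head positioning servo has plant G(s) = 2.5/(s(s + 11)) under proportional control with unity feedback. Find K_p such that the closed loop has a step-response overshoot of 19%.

From %OS = 100·exp(−πζ/√(1−ζ²)) = 19%, ζ = −ln(0.19)/√(π²+ln²(0.19)) = 0.4673.
Characteristic equation s² + 11s + 2.5K_p = 0 gives ζ = 11/(2√(2.5K_p)).
Setting ζ = 0.4673: √(2.5K_p) = 11/(2·0.4673) = 11.77, so K_p = 138.5/2.5 = 55.4.

K_p = 55.4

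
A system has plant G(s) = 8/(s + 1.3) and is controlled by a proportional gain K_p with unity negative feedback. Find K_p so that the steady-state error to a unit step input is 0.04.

Steady-state error for a unit step on this type-0 loop is 1/(1 + K_p·G(0)).
G(0) = 6.154. Require 1/(1 + K_p·6.154) = 0.04, so 1 + 6.154·K_p = 25.
K_p = (25 − 1)/6.154 = 3.9.

K_p = 3.9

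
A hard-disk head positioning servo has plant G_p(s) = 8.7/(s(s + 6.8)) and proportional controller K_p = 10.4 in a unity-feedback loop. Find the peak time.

Closed-loop characteristic equation: s² + 6.8s + 90.48 = 0, so ω_n = 9.512 rad/s and ζ = 6.8/(2·9.512) = 0.3574.
Damped frequency ω_d = ω_n√(1−ζ²) = 8.884 rad/s, so peak time T_p = π/ω_d = 0.354 s.

T_p = 0.354 s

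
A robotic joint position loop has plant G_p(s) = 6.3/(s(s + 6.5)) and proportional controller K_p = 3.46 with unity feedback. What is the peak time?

The closed-loop denominator s² + 6.5s + 21.8 gives ω_n = √21.8 = 4.669 and ζ = 6.5/(2ω_n) = 0.6961.
Damped frequency ω_d = ω_n√(1−ζ²) = 3.352 rad/s, so peak time T_p = π/ω_d = 0.937 s.

T_p = 0.937 s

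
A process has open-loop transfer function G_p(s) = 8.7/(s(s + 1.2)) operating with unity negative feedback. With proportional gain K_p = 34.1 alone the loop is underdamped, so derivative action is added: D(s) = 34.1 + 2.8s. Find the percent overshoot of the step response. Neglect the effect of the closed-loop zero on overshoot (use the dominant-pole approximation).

Forward path: (34.1 + 2.8s)·8.7/(s(s+1.2)). The closed-loop characteristic equation is s² + (1.2 + 8.7·2.8)s + 8.7·34.1 = 0.
That is s² + 25.56s + 296.7 = 0, so ω_n = 17.22 rad/s and ζ = 25.56/(2·17.22) = 0.742.
%OS = 100·exp(−πζ/√(1−ζ²)) = 3.09%.

3.09%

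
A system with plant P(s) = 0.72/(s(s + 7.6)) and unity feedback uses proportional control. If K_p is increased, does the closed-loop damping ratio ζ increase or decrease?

ζ = 7.6/(2√(0.72K_p)); increasing K_p raises the denominator, so ζ falls.

decrease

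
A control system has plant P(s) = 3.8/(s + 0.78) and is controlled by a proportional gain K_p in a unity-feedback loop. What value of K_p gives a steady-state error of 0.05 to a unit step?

The loop is type 0, so e_ss(step) = 1/(1 + K_pos) with K_pos = K_p·P(0).
P(0) = 4.872. Require 1/(1 + K_p·4.872) = 0.05, so 1 + 4.872·K_p = 20.
K_p = (20 − 1)/4.872 = 3.9.

K_p = 3.9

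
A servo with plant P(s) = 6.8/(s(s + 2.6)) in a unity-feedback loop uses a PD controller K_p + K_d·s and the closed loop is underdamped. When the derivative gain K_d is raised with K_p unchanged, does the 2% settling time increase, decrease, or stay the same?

decrease

Characteristic equation s² + (2.6 + 6.8K_d)s + 6.8K_p = 0: raising K_d increases ζω_n = (2.6+6.8K_d)/2 while the loop stays underdamped, so T_s ≈ 4/(ζω_n) decreases.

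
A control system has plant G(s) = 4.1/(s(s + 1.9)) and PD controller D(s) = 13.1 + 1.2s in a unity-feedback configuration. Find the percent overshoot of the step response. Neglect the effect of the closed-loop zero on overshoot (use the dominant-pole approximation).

19.2%

Forward path: (13.1 + 1.2s)·4.1/(s(s+1.9)). The closed-loop characteristic equation is s² + (1.9 + 4.1·1.2)s + 4.1·13.1 = 0.
That is s² + 6.82s + 53.71 = 0, so ω_n = 7.329 rad/s and ζ = 6.82/(2·7.329) = 0.4653.
%OS = 100·exp(−πζ/√(1−ζ²)) = 19.2%.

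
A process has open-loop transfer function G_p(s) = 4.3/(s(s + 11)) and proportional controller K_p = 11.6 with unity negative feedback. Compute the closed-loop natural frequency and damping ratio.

The closed-loop denominator is s(s+11) + 11.6·4.3 = s² + 11s + 49.88.
Matching s² + 2ζω_n s + ω_n²: ω_n = √49.88 = 7.063 rad/s and 2ζω_n = 11, so ζ = 11/(2·7.063) = 0.779.

ω_n = 7.06 rad/s, ζ = 0.779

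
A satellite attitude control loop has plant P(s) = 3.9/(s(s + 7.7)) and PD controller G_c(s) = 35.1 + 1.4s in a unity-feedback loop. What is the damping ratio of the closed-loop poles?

ζ = 0.562

Forward path: (35.1 + 1.4s)·3.9/(s(s+7.7)). The closed-loop characteristic equation is s² + (7.7 + 3.9·1.4)s + 3.9·35.1 = 0.
That is s² + 13.16s + 136.9 = 0, so ω_n = 11.7 rad/s and ζ = 13.16/(2·11.7) = 0.5624.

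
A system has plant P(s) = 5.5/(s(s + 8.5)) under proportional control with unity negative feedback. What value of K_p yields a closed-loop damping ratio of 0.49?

K_p = 13.7

Closed-loop characteristic equation: s² + 8.5s + K_p·5.5 = 0.
So ω_n = √(5.5K_p) and 2ζω_n = 8.5, giving ζ = 8.5/(2√(5.5K_p)).
Setting ζ = 0.49: √(5.5K_p) = 8.5/(2·0.49) = 8.673, so K_p = 75.23/5.5 = 13.7.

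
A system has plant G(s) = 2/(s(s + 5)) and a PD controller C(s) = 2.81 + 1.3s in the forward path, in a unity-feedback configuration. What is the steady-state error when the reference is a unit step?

0

The open loop C(s)G(s) has a pole at the origin (type 1), so the static position error constant is infinite and e_ss = 1/(1+∞) = 0.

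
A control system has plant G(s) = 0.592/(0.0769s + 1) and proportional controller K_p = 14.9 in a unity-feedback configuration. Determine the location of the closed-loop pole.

s = -127.7

Closed loop: T(s) = K_p·G/(1+K_p·G) = 8.821/(0.0769s + 1 + 8.821), with pole at s = −(1 + 8.821)/0.0769 = −127.7.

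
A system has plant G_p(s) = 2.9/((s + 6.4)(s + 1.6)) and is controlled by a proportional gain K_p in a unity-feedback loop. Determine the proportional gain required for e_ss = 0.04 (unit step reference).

K_p = 84.7

For a type-0 loop with proportional control, e_ss = 1/(1 + K_p·G_p(0)).
G_p(0) = 0.2832. Require 1/(1 + K_p·0.2832) = 0.04, so 1 + 0.2832·K_p = 25.
K_p = (25 − 1)/0.2832 = 84.7.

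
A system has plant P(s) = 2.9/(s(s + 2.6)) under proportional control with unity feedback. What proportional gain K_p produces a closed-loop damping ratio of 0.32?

Closed-loop characteristic equation: s² + 2.6s + K_p·2.9 = 0.
So ω_n = √(2.9K_p) and 2ζω_n = 2.6, giving ζ = 2.6/(2√(2.9K_p)).
Setting ζ = 0.32: √(2.9K_p) = 2.6/(2·0.32) = 4.062, so K_p = 16.5/2.9 = 5.69.

K_p = 5.69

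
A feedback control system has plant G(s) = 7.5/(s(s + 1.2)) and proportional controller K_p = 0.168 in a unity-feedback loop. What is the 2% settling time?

T_s ≈ 6.67 s

Closed-loop characteristic equation: s² + 1.2s + 1.26 = 0, so ω_n = 1.122 rad/s and ζ = 1.2/(2·1.122) = 0.5345.
2% settling time T_s ≈ 4/(ζω_n) = 4/0.6 = 6.67 s.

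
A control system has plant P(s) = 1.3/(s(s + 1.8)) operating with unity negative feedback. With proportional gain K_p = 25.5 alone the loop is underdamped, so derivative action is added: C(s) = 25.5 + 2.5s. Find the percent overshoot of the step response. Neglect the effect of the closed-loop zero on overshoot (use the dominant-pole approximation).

21.6%

Forward path: (25.5 + 2.5s)·1.3/(s(s+1.8)). The closed-loop characteristic equation is s² + (1.8 + 1.3·2.5)s + 1.3·25.5 = 0.
That is s² + 5.05s + 33.15 = 0, so ω_n = 5.758 rad/s and ζ = 5.05/(2·5.758) = 0.4386.
%OS = 100·exp(−πζ/√(1−ζ²)) = 21.6%.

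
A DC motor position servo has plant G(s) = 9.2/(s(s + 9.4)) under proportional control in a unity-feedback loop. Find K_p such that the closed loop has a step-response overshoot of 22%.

From %OS = 100·exp(−πζ/√(1−ζ²)) = 22%, ζ = −ln(0.22)/√(π²+ln²(0.22)) = 0.4342.
Characteristic equation s² + 9.4s + 9.2K_p = 0 gives ζ = 9.4/(2√(9.2K_p)).
Setting ζ = 0.4342: √(9.2K_p) = 9.4/(2·0.4342) = 10.83, so K_p = 117.2/9.2 = 12.7.

K_p = 12.7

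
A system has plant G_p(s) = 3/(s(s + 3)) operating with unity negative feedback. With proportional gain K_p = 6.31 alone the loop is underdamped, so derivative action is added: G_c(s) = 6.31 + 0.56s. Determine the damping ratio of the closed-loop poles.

ζ = 0.538

Forward path: (6.31 + 0.56s)·3/(s(s+3)). The closed-loop characteristic equation is s² + (3 + 3·0.56)s + 3·6.31 = 0.
That is s² + 4.68s + 18.93 = 0, so ω_n = 4.351 rad/s and ζ = 4.68/(2·4.351) = 0.5378.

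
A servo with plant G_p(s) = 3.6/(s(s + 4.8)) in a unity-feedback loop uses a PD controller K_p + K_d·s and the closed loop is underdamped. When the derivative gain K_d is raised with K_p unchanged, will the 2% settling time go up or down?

Characteristic equation s² + (4.8 + 3.6K_d)s + 3.6K_p = 0: raising K_d increases ζω_n = (4.8+3.6K_d)/2 while the loop stays underdamped, so T_s ≈ 4/(ζω_n) decreases.

decrease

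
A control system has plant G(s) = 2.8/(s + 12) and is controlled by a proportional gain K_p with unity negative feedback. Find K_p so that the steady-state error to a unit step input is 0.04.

The loop is type 0, so e_ss(step) = 1/(1 + K_pos) with K_pos = K_p·G(0).
G(0) = 0.2333. Require 1/(1 + K_p·0.2333) = 0.04, so 1 + 0.2333·K_p = 25.
K_p = (25 − 1)/0.2333 = 103.

K_p = 103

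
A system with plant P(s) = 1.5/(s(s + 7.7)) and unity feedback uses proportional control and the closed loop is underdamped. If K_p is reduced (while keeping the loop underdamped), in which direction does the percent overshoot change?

ζ = 7.7/(2√(1.5K_p)) rises as K_p falls; higher damping means less overshoot.

decrease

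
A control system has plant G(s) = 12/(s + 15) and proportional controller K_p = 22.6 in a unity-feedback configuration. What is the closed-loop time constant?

τ = 0.00349 s

Closed-loop transfer function: T(s) = K_p·G(s)/(1 + K_p·G(s)) = 271.2/(s + 15 + 271.2) = 271.2/(s + 286.2).
Time constant τ = 1/286.2 = 0.00349 s.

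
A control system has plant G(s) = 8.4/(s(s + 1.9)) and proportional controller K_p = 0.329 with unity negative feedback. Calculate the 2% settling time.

The closed-loop denominator s² + 1.9s + 2.764 gives ω_n = √2.764 = 1.662 and ζ = 1.9/(2ω_n) = 0.5715.
2% settling time T_s ≈ 4/(ζω_n) = 4/0.95 = 4.21 s.

T_s ≈ 4.21 s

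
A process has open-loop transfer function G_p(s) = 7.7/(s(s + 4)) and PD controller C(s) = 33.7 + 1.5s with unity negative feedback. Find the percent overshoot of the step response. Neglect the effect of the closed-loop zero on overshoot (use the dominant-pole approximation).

Forward path: (33.7 + 1.5s)·7.7/(s(s+4)). The closed-loop characteristic equation is s² + (4 + 7.7·1.5)s + 7.7·33.7 = 0.
That is s² + 15.55s + 259.5 = 0, so ω_n = 16.11 rad/s and ζ = 15.55/(2·16.11) = 0.4827.
%OS = 100·exp(−πζ/√(1−ζ²)) = 17.7%.

17.7%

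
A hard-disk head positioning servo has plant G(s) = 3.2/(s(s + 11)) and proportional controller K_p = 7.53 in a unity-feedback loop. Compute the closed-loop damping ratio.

1 + K_p·G(s) = 0 gives s² + 11s + 24.1 = 0.
Matching s² + 2ζω_n s + ω_n²: ω_n = √24.1 = 4.909 rad/s and 2ζω_n = 11, so ζ = 11/(2·4.909) = 1.12.

ζ = 1.12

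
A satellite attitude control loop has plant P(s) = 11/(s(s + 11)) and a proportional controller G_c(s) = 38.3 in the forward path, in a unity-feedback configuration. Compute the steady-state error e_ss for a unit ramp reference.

The loop has one pole at the origin (type 1). Velocity error constant K_v = lim_{s→0} s·G_c(s)P(s) = 38.3·11/11 = 38.3.
Steady-state error to a unit ramp: e_ss = 1/K_v = 0.0261.

0.0261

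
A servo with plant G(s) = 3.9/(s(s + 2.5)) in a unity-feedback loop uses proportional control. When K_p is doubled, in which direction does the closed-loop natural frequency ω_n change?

ω_n = √(3.9·K_p), which grows with K_p.

increase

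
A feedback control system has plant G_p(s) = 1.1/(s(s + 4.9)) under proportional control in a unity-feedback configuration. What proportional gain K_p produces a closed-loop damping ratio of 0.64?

Closed-loop characteristic equation: s² + 4.9s + K_p·1.1 = 0.
So ω_n = √(1.1K_p) and 2ζω_n = 4.9, giving ζ = 4.9/(2√(1.1K_p)).
Setting ζ = 0.64: √(1.1K_p) = 4.9/(2·0.64) = 3.828, so K_p = 14.65/1.1 = 13.3.

K_p = 13.3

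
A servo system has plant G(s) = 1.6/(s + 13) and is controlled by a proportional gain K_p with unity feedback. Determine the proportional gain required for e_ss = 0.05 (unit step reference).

K_p = 154

For a type-0 loop with proportional control, e_ss = 1/(1 + K_p·G(0)).
G(0) = 0.1231. Require 1/(1 + K_p·0.1231) = 0.05, so 1 + 0.1231·K_p = 20.
K_p = (20 − 1)/0.1231 = 154.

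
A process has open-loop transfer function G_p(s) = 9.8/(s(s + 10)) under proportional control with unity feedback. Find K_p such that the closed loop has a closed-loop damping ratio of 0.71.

Closed-loop characteristic equation: s² + 10s + K_p·9.8 = 0.
So ω_n = √(9.8K_p) and 2ζω_n = 10, giving ζ = 10/(2√(9.8K_p)).
Setting ζ = 0.71: √(9.8K_p) = 10/(2·0.71) = 7.042, so K_p = 49.59/9.8 = 5.06.

K_p = 5.06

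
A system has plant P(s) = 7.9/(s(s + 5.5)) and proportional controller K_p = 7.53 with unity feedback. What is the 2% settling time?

T_s ≈ 1.45 s

From 1 + K_pP(s) = 0: s² + 5.5s + 59.49 = 0 ⇒ ω_n = 7.713, ζ = 0.3566.
2% settling time T_s ≈ 4/(ζω_n) = 4/2.75 = 1.45 s.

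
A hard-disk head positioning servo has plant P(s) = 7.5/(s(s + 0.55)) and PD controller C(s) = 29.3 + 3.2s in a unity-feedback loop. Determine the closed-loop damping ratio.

Forward path: (29.3 + 3.2s)·7.5/(s(s+0.55)). The closed-loop characteristic equation is s² + (0.55 + 7.5·3.2)s + 7.5·29.3 = 0.
That is s² + 24.55s + 219.8 = 0, so ω_n = 14.82 rad/s and ζ = 24.55/(2·14.82) = 0.8281.

ζ = 0.828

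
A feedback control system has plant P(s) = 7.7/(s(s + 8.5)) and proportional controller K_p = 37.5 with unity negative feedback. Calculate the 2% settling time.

The closed-loop denominator s² + 8.5s + 288.8 gives ω_n = √288.8 = 16.99 and ζ = 8.5/(2ω_n) = 0.2501.
2% settling time T_s ≈ 4/(ζω_n) = 4/4.25 = 0.941 s.

T_s ≈ 0.941 s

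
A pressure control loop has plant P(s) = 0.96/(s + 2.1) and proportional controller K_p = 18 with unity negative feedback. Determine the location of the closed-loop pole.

Closed-loop transfer function: T(s) = K_p·P(s)/(1 + K_p·P(s)) = 17.28/(s + 2.1 + 17.28) = 17.28/(s + 19.38).
The closed-loop pole is at s = −19.38.

s = -19.38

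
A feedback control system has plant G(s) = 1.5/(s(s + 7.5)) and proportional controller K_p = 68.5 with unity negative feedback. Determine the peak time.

From 1 + K_pG(s) = 0: s² + 7.5s + 102.8 = 0 ⇒ ω_n = 10.14, ζ = 0.3699.
Damped frequency ω_d = ω_n√(1−ζ²) = 9.417 rad/s, so peak time T_p = π/ω_d = 0.334 s.

T_p = 0.334 s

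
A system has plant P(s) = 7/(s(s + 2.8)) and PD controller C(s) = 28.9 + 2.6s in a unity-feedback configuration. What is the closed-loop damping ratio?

ζ = 0.738

Forward path: (28.9 + 2.6s)·7/(s(s+2.8)). The closed-loop characteristic equation is s² + (2.8 + 7·2.6)s + 7·28.9 = 0.
That is s² + 21s + 202.3 = 0, so ω_n = 14.22 rad/s and ζ = 21/(2·14.22) = 0.7382.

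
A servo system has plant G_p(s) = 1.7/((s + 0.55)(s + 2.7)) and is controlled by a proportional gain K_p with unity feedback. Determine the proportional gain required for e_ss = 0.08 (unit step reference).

K_p = 10

Steady-state error for a unit step on this type-0 loop is 1/(1 + K_p·G_p(0)).
G_p(0) = 1.145. Require 1/(1 + K_p·1.145) = 0.08, so 1 + 1.145·K_p = 12.5.
K_p = (12.5 − 1)/1.145 = 10.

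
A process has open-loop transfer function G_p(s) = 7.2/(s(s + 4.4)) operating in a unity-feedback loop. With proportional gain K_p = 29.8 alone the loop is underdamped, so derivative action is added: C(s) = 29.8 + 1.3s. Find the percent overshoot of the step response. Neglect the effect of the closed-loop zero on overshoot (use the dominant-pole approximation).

Forward path: (29.8 + 1.3s)·7.2/(s(s+4.4)). The closed-loop characteristic equation is s² + (4.4 + 7.2·1.3)s + 7.2·29.8 = 0.
That is s² + 13.76s + 214.6 = 0, so ω_n = 14.65 rad/s and ζ = 13.76/(2·14.65) = 0.4697.
%OS = 100·exp(−πζ/√(1−ζ²)) = 18.8%.

18.8%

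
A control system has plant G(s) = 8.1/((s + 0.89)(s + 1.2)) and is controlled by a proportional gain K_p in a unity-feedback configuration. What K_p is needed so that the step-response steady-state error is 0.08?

K_p = 1.52

The loop is type 0, so e_ss(step) = 1/(1 + K_pos) with K_pos = K_p·G(0).
G(0) = 7.584. Require 1/(1 + K_p·7.584) = 0.08, so 1 + 7.584·K_p = 12.5.
K_p = (12.5 − 1)/7.584 = 1.52.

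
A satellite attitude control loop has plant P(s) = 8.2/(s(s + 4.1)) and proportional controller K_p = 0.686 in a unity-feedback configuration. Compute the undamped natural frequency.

The closed-loop denominator is s(s+4.1) + 0.686·8.2 = s² + 4.1s + 5.625.
Matching s² + 2ζω_n s + ω_n²: ω_n = √5.625 = 2.372 rad/s and 2ζω_n = 4.1, so ζ = 4.1/(2·2.372) = 0.864.

ω_n = 2.37 rad/s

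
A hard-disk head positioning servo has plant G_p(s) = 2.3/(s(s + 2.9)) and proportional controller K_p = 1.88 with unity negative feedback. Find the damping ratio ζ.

ζ = 0.697

With unity feedback the closed-loop characteristic equation is s² + 2.9s + 1.88·2.3 = s² + 2.9s + 4.324 = 0.
So ω_n² = 4.324 ⇒ ω_n = 2.079 rad/s, and ζ = 2.9/(2ω_n) = 0.697.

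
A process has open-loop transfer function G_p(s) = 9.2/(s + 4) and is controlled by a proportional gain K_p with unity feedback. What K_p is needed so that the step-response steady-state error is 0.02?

K_p = 21.3

Steady-state error for a unit step on this type-0 loop is 1/(1 + K_p·G_p(0)).
G_p(0) = 2.3. Require 1/(1 + K_p·2.3) = 0.02, so 1 + 2.3·K_p = 50.
K_p = (50 − 1)/2.3 = 21.3.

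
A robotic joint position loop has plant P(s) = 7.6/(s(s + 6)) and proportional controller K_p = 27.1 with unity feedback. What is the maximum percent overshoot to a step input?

Closed-loop characteristic equation: s² + 6s + 206 = 0, so ω_n = 14.35 rad/s and ζ = 6/(2·14.35) = 0.209.
%OS = 100·exp(−πζ/√(1−ζ²)) = 100·exp(−π·0.209/√0.9563) = 51.1%.

51.1%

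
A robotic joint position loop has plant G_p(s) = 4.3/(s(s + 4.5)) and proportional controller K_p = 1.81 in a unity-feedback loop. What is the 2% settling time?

The closed-loop denominator s² + 4.5s + 7.783 gives ω_n = √7.783 = 2.79 and ζ = 4.5/(2ω_n) = 0.8065.
2% settling time T_s ≈ 4/(ζω_n) = 4/2.25 = 1.78 s.

T_s ≈ 1.78 s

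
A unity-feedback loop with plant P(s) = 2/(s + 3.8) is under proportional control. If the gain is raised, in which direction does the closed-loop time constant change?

Closed-loop pole is at s = −(3.8+K_p·2); larger K_p moves it further left, so τ = 1/(3.8+K_p·2) decreases.

decrease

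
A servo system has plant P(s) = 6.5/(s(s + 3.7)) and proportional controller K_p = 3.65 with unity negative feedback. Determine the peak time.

T_p = 0.697 s

Closed-loop characteristic equation: s² + 3.7s + 23.72 = 0, so ω_n = 4.871 rad/s and ζ = 3.7/(2·4.871) = 0.3798.
Damped frequency ω_d = ω_n√(1−ζ²) = 4.506 rad/s, so peak time T_p = π/ω_d = 0.697 s.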